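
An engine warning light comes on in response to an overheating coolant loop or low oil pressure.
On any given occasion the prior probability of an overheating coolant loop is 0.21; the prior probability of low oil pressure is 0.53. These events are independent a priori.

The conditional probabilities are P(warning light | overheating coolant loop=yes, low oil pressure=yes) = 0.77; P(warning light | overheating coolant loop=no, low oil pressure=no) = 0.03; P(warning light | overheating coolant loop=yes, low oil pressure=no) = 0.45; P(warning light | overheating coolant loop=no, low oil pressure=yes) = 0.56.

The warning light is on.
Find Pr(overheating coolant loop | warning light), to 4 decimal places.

P(warning light) = 0.03×0.79×0.47 + 0.56×0.79×0.53 + 0.45×0.21×0.47 + 0.77×0.21×0.53 = 0.011139 + 0.234472 + 0.044415 + 0.085701 = 0.375727
Of this, 0.130116 comes from 0.044415 + 0.085701 (the overheating coolant loop=true cases).
Hence the posterior is 0.130116/0.375727 ≈ 0.3463.

Pr(overheating coolant loop | warning light) ≈ 0.3463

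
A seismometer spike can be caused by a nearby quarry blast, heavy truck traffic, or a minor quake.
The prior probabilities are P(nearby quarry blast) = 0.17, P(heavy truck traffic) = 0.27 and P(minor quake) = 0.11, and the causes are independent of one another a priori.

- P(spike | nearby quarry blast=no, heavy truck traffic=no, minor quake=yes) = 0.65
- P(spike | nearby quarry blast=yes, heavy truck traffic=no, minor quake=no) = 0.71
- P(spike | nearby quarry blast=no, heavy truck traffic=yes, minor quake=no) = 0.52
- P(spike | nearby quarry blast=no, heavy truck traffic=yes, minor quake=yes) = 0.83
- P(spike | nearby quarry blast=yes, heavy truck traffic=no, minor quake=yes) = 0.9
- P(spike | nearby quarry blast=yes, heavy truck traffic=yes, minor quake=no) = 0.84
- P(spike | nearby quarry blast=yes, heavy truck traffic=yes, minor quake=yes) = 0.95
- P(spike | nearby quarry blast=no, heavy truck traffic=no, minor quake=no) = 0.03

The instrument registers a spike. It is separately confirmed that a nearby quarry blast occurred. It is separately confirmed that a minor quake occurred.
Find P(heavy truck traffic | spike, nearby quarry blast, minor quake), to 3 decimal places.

Numerator (weight on configurations with heavy truck traffic): 0.95·0.27 = 0.256500
The normalizing constant is 0.9·0.73 + 0.95·0.27 = 0.913500
Posterior = 0.256500 / 0.913500 ≈ 0.281

P(heavy truck traffic | spike, nearby quarry blast, minor quake) ≈ 0.281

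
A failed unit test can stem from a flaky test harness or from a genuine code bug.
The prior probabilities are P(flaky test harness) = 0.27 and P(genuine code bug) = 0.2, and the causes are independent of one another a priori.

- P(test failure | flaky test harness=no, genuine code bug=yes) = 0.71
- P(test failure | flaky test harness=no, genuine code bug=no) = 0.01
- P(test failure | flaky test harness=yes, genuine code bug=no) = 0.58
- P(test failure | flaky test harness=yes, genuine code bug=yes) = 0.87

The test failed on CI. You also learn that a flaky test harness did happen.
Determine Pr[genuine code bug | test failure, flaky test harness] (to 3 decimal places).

Pr[genuine code bug | test failure, flaky test harness] ≈ 0.273

For the numerator, keep only genuine code bug=true terms: 0.87*0.2 = 0.174000
Denominator P(test failure | flaky test harness): 0.58*0.8 + 0.87*0.2 = 0.638000
P(genuine code bug | test failure, flaky test harness) = 0.174000/0.638000 ≈ 0.273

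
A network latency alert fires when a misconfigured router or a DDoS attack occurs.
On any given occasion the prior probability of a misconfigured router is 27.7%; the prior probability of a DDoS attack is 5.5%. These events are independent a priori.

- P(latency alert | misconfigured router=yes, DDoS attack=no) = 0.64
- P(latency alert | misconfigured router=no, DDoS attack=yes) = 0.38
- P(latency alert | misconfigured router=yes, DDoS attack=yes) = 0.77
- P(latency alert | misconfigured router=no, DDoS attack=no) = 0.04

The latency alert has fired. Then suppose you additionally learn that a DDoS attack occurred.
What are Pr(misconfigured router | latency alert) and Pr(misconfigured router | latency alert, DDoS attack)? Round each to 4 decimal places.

Enumerate the 4 (misconfigured router, DDoS attack) configurations and weight by the priors:
  P(latency alert) = 0.04×0.723×0.945 + 0.38×0.723×0.055 + 0.64×0.277×0.945 + 0.77×0.277×0.055
        = 0.027329 + 0.015111 + 0.167530 + 0.011731 = 0.221701
Keeping only the misconfigured router-present terms gives 0.179261, so
  P(misconfigured router | latency alert) = 0.179261 / 0.221701 ≈ 0.8086

Now condition on the additional information:
Numerator (weight on configurations with misconfigured router): 0.77·0.277 = 0.213290
Normalizer over all consistent configurations: 0.38·0.723 + 0.77·0.277 = 0.488030
Posterior = 0.213290 / 0.488030 ≈ 0.4370

Pr(misconfigured router | latency alert) ≈ 0.8086; Pr(misconfigured router | latency alert, DDoS attack) ≈ 0.4370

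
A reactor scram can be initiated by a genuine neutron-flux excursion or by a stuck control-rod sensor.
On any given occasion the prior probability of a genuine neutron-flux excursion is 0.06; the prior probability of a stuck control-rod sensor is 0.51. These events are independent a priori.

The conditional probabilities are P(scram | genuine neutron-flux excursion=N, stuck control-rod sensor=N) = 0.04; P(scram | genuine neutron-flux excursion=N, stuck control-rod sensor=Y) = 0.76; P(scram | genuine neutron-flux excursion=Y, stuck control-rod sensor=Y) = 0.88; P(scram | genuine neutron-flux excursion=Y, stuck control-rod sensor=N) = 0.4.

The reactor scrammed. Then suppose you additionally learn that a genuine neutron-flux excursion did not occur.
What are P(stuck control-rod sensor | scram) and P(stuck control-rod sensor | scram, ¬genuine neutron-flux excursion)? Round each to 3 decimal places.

P(stuck control-rod sensor | scram) ≈ 0.928; P(stuck control-rod sensor | scram, ¬genuine neutron-flux excursion) ≈ 0.952

P(scram) = 0.04×0.94×0.49 + 0.76×0.94×0.51 + 0.4×0.06×0.49 + 0.88×0.06×0.51 = 0.018424 + 0.364344 + 0.011760 + 0.026928 = 0.421456
The stuck control-rod sensor-present share is 0.364344 + 0.026928 = 0.391272.
So P(stuck control-rod sensor | scram) = 0.391272/0.421456 ≈ 0.928.

Now condition on the additional information:
Weight on stuck control-rod sensor=true, given the evidence: 0.76×0.51 = 0.387600
The normalizing constant is 0.04×0.49 + 0.76×0.51 = 0.407200
P(stuck control-rod sensor | scram, ¬genuine neutron-flux excursion) = 0.387600/0.407200 ≈ 0.952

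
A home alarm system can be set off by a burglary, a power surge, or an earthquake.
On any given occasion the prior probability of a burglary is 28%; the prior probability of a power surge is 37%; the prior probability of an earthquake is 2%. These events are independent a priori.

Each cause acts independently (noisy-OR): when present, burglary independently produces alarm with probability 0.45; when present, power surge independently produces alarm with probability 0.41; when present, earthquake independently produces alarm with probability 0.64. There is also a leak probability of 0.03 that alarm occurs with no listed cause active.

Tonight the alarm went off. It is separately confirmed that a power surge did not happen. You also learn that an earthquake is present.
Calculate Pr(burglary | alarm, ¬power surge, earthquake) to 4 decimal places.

Under noisy-OR, P(alarm | causes) = 1 − (1−0.03)·∏(1−qᵢ) over the active causes.
Weight on burglary=true, given the evidence: 0.80794*0.28 = 0.226223
The normalizing constant is 0.6508*0.72 + 0.80794*0.28 = 0.694799
P(burglary | alarm, ¬power surge, earthquake) = 0.226223/0.694799 ≈ 0.3256

Pr(burglary | alarm, ¬power surge, earthquake) ≈ 0.3256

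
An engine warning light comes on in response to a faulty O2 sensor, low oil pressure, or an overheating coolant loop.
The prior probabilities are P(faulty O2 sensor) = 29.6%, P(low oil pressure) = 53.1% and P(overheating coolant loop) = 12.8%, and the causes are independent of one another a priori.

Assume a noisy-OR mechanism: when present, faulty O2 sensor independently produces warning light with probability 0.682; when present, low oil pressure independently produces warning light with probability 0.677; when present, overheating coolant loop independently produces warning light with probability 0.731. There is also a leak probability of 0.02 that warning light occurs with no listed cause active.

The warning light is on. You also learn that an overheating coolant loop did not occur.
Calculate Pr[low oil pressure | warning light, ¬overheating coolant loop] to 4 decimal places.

Pr[low oil pressure | warning light, ¬overheating coolant loop] ≈ 0.7953

Under noisy-OR, P(warning light | causes) = 1 − (1−0.02)·∏(1−qᵢ) over the active causes.
P(warning light | ¬overheating coolant loop) = 0.02×0.704×0.469 + 0.68346×0.704×0.531 + 0.68836×0.296×0.469 + 0.89934×0.296×0.531 = 0.006604 + 0.255494 + 0.095561 + 0.141355 = 0.499014
The low oil pressure-present share is 0.255494 + 0.141355 = 0.396849.
P(low oil pressure | warning light, ¬overheating coolant loop) = 0.396849 / 0.499014 ≈ 0.7953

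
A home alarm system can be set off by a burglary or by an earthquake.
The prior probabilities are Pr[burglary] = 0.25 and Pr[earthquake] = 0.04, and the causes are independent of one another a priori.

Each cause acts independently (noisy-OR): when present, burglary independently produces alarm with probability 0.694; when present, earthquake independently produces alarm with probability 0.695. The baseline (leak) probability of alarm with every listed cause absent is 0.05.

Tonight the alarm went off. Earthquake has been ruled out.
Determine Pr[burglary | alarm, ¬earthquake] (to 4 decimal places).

Under noisy-OR, P(alarm | causes) = 1 − (1−0.05)·∏(1−qᵢ) over the active causes.
P(alarm | ¬earthquake) = 0.05×0.75 + 0.7093×0.25 = 0.037500 + 0.177325 = 0.214825
Of this, 0.177325 comes from 0.7093×0.25 (the burglary=true cases).
P(burglary | alarm, ¬earthquake) = 0.177325 / 0.214825 ≈ 0.8254

Pr[burglary | alarm, ¬earthquake] ≈ 0.8254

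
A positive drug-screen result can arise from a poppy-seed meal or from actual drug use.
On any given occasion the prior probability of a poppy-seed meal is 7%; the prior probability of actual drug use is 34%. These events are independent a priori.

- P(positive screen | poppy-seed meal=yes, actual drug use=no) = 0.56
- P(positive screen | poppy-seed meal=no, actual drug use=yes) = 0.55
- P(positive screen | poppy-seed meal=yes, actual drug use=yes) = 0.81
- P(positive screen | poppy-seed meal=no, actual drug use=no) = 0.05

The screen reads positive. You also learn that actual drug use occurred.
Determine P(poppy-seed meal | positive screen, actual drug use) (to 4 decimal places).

P(positive screen | actual drug use) = 0.55×0.93 + 0.81×0.07 = 0.511500 + 0.056700 = 0.568200
Of this, 0.056700 comes from 0.81×0.07 (the poppy-seed meal=true cases).
Hence the posterior is 0.056700/0.568200 ≈ 0.0998.

P(poppy-seed meal | positive screen, actual drug use) ≈ 0.0998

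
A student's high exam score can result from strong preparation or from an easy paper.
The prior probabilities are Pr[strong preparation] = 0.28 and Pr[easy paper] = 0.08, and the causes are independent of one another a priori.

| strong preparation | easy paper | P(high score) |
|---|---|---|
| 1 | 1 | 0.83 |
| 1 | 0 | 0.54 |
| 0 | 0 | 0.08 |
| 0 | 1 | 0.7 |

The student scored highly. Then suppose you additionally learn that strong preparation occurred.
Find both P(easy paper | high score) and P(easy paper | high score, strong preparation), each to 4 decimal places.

By total probability over the 4 (strong preparation, easy paper) configurations:
  P(high score) = 0.08*0.72*0.92 + 0.7*0.72*0.08 + 0.54*0.28*0.92 + 0.83*0.28*0.08
        = 0.052992 + 0.040320 + 0.139104 + 0.018592 = 0.251008
Configurations with easy paper contribute 0.058912, so
  P(easy paper | high score) = 0.058912 / 0.251008 ≈ 0.2347

Now also conditioning on strong preparation=true:
P(high score | strong preparation) = 0.54*0.92 + 0.83*0.08 = 0.496800 + 0.066400 = 0.563200
Restricting to configurations with easy paper present: 0.83*0.08 = 0.066400.
P(easy paper | high score, strong preparation) = 0.066400 / 0.563200 ≈ 0.1179
— strong preparation explains away the evidence for easy paper.

P(easy paper | high score) ≈ 0.2347; P(easy paper | high score, strong preparation) ≈ 0.1179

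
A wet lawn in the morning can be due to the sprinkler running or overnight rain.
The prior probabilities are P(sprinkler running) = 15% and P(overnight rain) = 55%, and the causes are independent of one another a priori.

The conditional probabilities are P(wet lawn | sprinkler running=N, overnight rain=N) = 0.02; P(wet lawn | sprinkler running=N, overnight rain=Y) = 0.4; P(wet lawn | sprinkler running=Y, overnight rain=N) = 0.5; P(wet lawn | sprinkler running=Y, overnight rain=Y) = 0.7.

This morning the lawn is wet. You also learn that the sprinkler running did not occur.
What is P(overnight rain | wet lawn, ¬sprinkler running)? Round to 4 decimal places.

P(wet lawn | ¬sprinkler running) = 0.02×0.45 + 0.4×0.55 = 0.009000 + 0.220000 = 0.229000
The overnight rain-present share is 0.4×0.55 = 0.220000.
So P(overnight rain | wet lawn, ¬sprinkler running) = 0.220000/0.229000 ≈ 0.9607.

P(overnight rain | wet lawn, ¬sprinkler running) ≈ 0.9607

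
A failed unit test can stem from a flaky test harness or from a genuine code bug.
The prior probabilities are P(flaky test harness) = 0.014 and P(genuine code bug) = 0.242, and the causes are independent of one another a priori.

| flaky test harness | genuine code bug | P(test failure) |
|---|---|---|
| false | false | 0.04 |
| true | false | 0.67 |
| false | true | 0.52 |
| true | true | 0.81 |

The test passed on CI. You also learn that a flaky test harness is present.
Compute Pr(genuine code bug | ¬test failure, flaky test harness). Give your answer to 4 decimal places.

Pr(genuine code bug | ¬test failure, flaky test harness) ≈ 0.1553

P(¬test failure | flaky test harness) = 0.33*0.758 + 0.19*0.242 = 0.250140 + 0.045980 = 0.296120
Of this, 0.045980 comes from 0.19*0.242 (the genuine code bug=true cases).
So P(genuine code bug | ¬test failure, flaky test harness) = 0.045980/0.296120 ≈ 0.1553.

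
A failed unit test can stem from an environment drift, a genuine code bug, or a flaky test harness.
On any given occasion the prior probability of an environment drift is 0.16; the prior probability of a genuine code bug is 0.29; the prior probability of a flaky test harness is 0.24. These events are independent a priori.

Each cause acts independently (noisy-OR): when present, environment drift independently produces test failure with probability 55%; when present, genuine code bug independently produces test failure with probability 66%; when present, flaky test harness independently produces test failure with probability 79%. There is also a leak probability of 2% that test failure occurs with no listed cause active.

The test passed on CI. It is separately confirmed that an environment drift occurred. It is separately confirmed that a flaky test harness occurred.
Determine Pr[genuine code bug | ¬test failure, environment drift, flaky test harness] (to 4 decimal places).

Pr[genuine code bug | ¬test failure, environment drift, flaky test harness] ≈ 0.1219

Under noisy-OR, P(test failure | causes) = 1 − (1−0.02)·∏(1−qᵢ) over the active causes.
Sum P(¬test failure|·) weighted by the priors over both values of genuine code bug:
  P(¬test failure | environment drift, flaky test harness) = 0.09261×0.71 + 0.031487×0.29
        = 0.065753 + 0.009131 = 0.074884
The terms with genuine code bug present sum to 0.009131, so
  P(genuine code bug | ¬test failure, environment drift, flaky test harness) = 0.009131 / 0.074884 ≈ 0.1219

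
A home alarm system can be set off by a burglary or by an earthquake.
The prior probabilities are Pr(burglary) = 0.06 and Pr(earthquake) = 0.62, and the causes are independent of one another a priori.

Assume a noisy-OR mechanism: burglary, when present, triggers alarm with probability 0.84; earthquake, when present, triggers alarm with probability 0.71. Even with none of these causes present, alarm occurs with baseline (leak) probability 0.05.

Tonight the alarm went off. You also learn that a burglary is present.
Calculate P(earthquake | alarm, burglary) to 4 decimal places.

P(earthquake | alarm, burglary) ≈ 0.6478

Under noisy-OR, P(alarm | causes) = 1 − (1−0.05)·∏(1−qᵢ) over the active causes.
Weight on earthquake=true, given the evidence: 0.95592×0.62 = 0.592670
Normalizer over all consistent configurations: 0.848×0.38 + 0.95592×0.62 = 0.914910
P(earthquake | alarm, burglary) = 0.592670/0.914910 ≈ 0.6478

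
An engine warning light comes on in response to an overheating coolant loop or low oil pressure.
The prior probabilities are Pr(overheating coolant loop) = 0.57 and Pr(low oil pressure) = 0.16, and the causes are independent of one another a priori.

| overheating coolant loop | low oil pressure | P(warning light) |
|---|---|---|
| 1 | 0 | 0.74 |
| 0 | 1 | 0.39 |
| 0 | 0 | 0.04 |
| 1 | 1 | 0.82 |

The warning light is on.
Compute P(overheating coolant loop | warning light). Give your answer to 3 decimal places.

P(overheating coolant loop | warning light) ≈ 0.912

P(warning light) = 0.04*0.43*0.84 + 0.39*0.43*0.16 + 0.74*0.57*0.84 + 0.82*0.57*0.16 = 0.014448 + 0.026832 + 0.354312 + 0.074784 = 0.470376
The overheating coolant loop-present share is 0.354312 + 0.074784 = 0.429096.
So P(overheating coolant loop | warning light) = 0.429096/0.470376 ≈ 0.912.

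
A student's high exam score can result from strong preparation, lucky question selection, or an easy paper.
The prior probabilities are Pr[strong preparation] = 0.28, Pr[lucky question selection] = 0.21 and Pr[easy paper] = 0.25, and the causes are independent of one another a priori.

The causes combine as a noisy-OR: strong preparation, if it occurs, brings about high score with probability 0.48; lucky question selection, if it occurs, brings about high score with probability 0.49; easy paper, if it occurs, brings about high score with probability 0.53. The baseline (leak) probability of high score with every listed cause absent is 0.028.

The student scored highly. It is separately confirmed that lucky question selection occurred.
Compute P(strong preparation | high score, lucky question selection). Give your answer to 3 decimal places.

Under noisy-OR, P(high score | causes) = 1 − (1−0.028)·∏(1−qᵢ) over the active causes.
P(high score | lucky question selection) = 0.50428×0.72×0.75 + 0.767012×0.72×0.25 + 0.742226×0.28×0.75 + 0.878846×0.28×0.25 = 0.272311 + 0.138062 + 0.155867 + 0.061519 = 0.627759
Of this, 0.217386 comes from 0.155867 + 0.061519 (the strong preparation=true cases).
Hence the posterior is 0.217386/0.627759 ≈ 0.346.

P(strong preparation | high score, lucky question selection) ≈ 0.346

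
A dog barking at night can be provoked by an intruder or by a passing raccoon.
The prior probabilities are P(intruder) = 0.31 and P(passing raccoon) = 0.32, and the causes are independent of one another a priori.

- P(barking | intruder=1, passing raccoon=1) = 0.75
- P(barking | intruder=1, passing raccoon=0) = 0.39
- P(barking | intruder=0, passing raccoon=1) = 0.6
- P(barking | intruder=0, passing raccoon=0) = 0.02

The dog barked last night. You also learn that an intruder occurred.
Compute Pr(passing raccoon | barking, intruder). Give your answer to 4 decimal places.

Pr(passing raccoon | barking, intruder) ≈ 0.4751

By total probability over both values of passing raccoon:
  P(barking | intruder) = 0.39·0.68 + 0.75·0.32
        = 0.265200 + 0.240000 = 0.505200
Keeping only the passing raccoon-present terms gives 0.240000, so
  P(passing raccoon | barking, intruder) = 0.240000 / 0.505200 ≈ 0.4751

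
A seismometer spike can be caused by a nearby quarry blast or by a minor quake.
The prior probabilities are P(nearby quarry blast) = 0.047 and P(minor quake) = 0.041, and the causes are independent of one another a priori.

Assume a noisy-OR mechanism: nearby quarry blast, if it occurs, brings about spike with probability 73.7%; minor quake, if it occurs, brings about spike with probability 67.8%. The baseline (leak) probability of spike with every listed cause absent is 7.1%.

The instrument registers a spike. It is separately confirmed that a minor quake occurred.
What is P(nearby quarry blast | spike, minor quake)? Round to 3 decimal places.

Under noisy-OR, P(spike | causes) = 1 − (1−0.071)·∏(1−qᵢ) over the active causes.
Sum P(spike|·) weighted by the priors over both values of nearby quarry blast:
  P(spike | minor quake) = 0.700862×0.953 + 0.921327×0.047
        = 0.667921 + 0.043302 = 0.711223
Keeping only the nearby quarry blast-present terms gives 0.043302, so
  P(nearby quarry blast | spike, minor quake) = 0.043302 / 0.711223 ≈ 0.061

P(nearby quarry blast | spike, minor quake) ≈ 0.061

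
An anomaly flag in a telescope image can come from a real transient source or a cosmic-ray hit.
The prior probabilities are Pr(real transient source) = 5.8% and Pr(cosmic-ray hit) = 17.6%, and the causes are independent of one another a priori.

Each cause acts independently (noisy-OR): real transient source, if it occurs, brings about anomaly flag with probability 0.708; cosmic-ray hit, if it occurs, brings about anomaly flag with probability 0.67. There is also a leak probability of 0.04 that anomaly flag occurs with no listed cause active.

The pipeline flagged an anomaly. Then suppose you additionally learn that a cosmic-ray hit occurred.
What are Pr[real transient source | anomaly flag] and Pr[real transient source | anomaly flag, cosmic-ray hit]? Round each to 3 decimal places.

Under noisy-OR, P(anomaly flag | causes) = 1 − (1−0.04)·∏(1−qᵢ) over the active causes.
Weight on real transient source=true, given the evidence: 0.034395 + 0.009264 = 0.043659
Denominator P(anomaly flag): 0.04*0.942*0.824 + 0.6832*0.942*0.176 + 0.71968*0.058*0.824 + 0.907494*0.058*0.176 = 0.187976
Posterior = 0.043659 / 0.187976 ≈ 0.232

Now condition on the additional information:
For the numerator, keep only real transient source=true terms: 0.907494*0.058 = 0.052635
The normalizing constant is 0.6832*0.942 + 0.907494*0.058 = 0.696209
P(real transient source | anomaly flag, cosmic-ray hit) = 0.052635/0.696209 ≈ 0.076
This is intercausal reasoning (explaining away): once cosmic-ray hit accounts for the anomaly flag, real transient source becomes less likely.

Pr[real transient source | anomaly flag] ≈ 0.232; Pr[real transient source | anomaly flag, cosmic-ray hit] ≈ 0.076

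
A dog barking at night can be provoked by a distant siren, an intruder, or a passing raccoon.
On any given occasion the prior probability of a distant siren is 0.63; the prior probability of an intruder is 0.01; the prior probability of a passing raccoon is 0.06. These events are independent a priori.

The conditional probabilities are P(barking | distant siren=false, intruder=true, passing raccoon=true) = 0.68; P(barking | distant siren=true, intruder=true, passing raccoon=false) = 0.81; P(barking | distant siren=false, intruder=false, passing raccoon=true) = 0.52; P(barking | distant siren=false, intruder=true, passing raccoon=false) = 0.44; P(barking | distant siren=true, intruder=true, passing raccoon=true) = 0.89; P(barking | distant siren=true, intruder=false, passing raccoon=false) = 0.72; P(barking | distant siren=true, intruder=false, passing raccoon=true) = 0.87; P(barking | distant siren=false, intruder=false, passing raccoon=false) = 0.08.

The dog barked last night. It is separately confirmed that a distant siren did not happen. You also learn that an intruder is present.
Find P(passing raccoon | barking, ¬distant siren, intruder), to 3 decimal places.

P(passing raccoon | barking, ¬distant siren, intruder) ≈ 0.090

P(barking | ¬distant siren, intruder) = 0.44×0.94 + 0.68×0.06 = 0.413600 + 0.040800 = 0.454400
Restricting to configurations with passing raccoon present: 0.68×0.06 = 0.040800.
So P(passing raccoon | barking, ¬distant siren, intruder) = 0.040800/0.454400 ≈ 0.090.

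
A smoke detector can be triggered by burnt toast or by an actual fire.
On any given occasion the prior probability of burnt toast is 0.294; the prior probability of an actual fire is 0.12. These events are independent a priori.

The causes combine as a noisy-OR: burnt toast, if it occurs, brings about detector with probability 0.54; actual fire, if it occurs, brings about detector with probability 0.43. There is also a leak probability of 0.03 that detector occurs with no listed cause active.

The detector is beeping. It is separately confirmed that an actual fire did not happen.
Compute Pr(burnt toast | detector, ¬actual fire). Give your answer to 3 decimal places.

Pr(burnt toast | detector, ¬actual fire) ≈ 0.885

Under noisy-OR, P(detector | causes) = 1 − (1−0.03)·∏(1−qᵢ) over the active causes.
P(detector | ¬actual fire) = 0.03×0.706 + 0.5538×0.294 = 0.021180 + 0.162817 = 0.183997
Restricting to configurations with burnt toast present: 0.5538×0.294 = 0.162817.
P(burnt toast | detector, ¬actual fire) = 0.162817 / 0.183997 ≈ 0.885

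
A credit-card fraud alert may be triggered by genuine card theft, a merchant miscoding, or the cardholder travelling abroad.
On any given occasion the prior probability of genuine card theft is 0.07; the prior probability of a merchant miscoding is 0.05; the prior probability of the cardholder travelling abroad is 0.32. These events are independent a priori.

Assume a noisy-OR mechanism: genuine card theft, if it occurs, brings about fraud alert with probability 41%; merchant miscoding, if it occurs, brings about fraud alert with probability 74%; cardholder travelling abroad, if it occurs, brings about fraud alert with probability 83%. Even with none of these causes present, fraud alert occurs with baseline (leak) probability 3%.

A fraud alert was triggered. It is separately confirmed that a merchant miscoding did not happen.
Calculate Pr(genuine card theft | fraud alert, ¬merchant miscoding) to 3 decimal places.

Under noisy-OR, P(fraud alert | causes) = 1 − (1−0.03)·∏(1−qᵢ) over the active causes.
Sum P(fraud alert|·) weighted by the priors over the 4 (genuine card theft, cardholder travelling abroad) configurations:
  P(fraud alert | ¬merchant miscoding) = 0.03×0.93×0.68 + 0.8351×0.93×0.32 + 0.4277×0.07×0.68 + 0.902709×0.07×0.32
        = 0.018972 + 0.248526 + 0.020359 + 0.020221 = 0.308078
Keeping only the genuine card theft-present terms gives 0.040580, so
  P(genuine card theft | fraud alert, ¬merchant miscoding) = 0.040580 / 0.308078 ≈ 0.132

Pr(genuine card theft | fraud alert, ¬merchant miscoding) ≈ 0.132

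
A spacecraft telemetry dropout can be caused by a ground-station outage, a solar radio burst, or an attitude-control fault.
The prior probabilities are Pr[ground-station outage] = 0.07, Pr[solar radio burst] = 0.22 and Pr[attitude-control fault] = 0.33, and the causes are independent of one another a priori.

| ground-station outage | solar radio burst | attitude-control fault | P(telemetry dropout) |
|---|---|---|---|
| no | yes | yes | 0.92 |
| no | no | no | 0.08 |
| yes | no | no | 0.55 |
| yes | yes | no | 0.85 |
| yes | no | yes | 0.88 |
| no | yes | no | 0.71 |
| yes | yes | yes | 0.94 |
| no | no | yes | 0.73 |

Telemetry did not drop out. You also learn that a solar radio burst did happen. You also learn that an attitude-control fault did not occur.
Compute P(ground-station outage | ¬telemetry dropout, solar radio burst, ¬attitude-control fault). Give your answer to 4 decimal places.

P(ground-station outage | ¬telemetry dropout, solar radio burst, ¬attitude-control fault) ≈ 0.0375

Sum P(¬telemetry dropout|·) weighted by the priors over both values of ground-station outage:
  P(¬telemetry dropout | solar radio burst, ¬attitude-control fault) = 0.29*0.93 + 0.15*0.07
        = 0.269700 + 0.010500 = 0.280200
The terms with ground-station outage present sum to 0.010500, so
  P(ground-station outage | ¬telemetry dropout, solar radio burst, ¬attitude-control fault) = 0.010500 / 0.280200 ≈ 0.0375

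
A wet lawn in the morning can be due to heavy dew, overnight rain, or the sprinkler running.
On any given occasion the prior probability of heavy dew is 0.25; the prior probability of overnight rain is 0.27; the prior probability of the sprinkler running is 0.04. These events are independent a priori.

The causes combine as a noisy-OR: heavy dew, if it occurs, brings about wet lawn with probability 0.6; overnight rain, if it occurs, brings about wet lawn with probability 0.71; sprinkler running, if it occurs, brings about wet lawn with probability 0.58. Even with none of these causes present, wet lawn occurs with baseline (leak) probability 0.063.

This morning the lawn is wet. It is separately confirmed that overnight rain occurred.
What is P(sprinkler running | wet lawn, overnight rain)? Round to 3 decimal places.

Under noisy-OR, P(wet lawn | causes) = 1 − (1−0.063)·∏(1−qᵢ) over the active causes.
For the numerator, keep only sprinkler running=true terms: 0.026576 + 0.009543 = 0.036119
The normalizing constant is 0.72827*0.75*0.96 + 0.885873*0.75*0.04 + 0.891308*0.25*0.96 + 0.954349*0.25*0.04 = 0.774387
P(sprinkler running | wet lawn, overnight rain) = 0.036119/0.774387 ≈ 0.047

P(sprinkler running | wet lawn, overnight rain) ≈ 0.047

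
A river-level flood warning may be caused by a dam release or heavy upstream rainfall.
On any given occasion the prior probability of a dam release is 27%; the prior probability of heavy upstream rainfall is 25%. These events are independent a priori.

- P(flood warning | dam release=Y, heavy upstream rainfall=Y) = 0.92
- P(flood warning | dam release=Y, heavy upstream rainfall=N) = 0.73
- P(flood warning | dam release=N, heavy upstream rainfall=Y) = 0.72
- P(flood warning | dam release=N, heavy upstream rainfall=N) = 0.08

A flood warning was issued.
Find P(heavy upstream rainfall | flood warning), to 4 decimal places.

By total probability over the 4 (dam release, heavy upstream rainfall) configurations:
  P(flood warning) = 0.08·0.73·0.75 + 0.72·0.73·0.25 + 0.73·0.27·0.75 + 0.92·0.27·0.25
        = 0.043800 + 0.131400 + 0.147825 + 0.062100 = 0.385125
The terms with heavy upstream rainfall present sum to 0.193500, so
  P(heavy upstream rainfall | flood warning) = 0.193500 / 0.385125 ≈ 0.5024

P(heavy upstream rainfall | flood warning) ≈ 0.5024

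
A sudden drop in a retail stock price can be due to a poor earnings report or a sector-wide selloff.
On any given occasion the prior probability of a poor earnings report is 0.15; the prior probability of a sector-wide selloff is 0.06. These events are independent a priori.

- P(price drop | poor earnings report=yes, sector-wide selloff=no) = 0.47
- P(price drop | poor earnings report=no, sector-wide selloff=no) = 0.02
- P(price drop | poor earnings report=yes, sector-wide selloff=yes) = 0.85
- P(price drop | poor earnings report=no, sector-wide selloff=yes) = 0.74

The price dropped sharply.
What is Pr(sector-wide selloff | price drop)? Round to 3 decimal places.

Numerator (weight on configurations with sector-wide selloff): 0.037740 + 0.007650 = 0.045390
Normalizer over all consistent configurations: 0.02·0.85·0.94 + 0.74·0.85·0.06 + 0.47·0.15·0.94 + 0.85·0.15·0.06 = 0.127640
Posterior = 0.045390 / 0.127640 ≈ 0.356

Pr(sector-wide selloff | price drop) ≈ 0.356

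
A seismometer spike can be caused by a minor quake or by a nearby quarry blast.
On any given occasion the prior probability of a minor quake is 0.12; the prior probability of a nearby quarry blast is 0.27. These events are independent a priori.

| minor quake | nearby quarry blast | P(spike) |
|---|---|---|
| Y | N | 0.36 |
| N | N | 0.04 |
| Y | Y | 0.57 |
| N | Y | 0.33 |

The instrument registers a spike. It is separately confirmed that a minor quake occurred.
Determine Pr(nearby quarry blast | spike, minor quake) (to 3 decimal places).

Pr(nearby quarry blast | spike, minor quake) ≈ 0.369

Sum P(spike|·) weighted by the priors over both values of nearby quarry blast:
  P(spike | minor quake) = 0.36*0.73 + 0.57*0.27
        = 0.262800 + 0.153900 = 0.416700
Configurations with nearby quarry blast contribute 0.153900, so
  P(nearby quarry blast | spike, minor quake) = 0.153900 / 0.416700 ≈ 0.369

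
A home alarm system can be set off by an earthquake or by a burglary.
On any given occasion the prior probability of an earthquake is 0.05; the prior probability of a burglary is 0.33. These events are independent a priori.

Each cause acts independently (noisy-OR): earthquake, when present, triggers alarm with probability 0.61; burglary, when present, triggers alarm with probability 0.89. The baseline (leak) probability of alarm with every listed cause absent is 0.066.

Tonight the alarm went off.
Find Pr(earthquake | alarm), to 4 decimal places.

Under noisy-OR, P(alarm | causes) = 1 − (1−0.066)·∏(1−qᵢ) over the active causes.
Enumerate the 4 (earthquake, burglary) configurations and weight by the priors:
  P(alarm) = 0.066×0.95×0.67 + 0.89726×0.95×0.33 + 0.63574×0.05×0.67 + 0.959931×0.05×0.33
        = 0.042009 + 0.281291 + 0.021297 + 0.015839 = 0.360436
The terms with earthquake present sum to 0.037136, so
  P(earthquake | alarm) = 0.037136 / 0.360436 ≈ 0.1030

Pr(earthquake | alarm) ≈ 0.1030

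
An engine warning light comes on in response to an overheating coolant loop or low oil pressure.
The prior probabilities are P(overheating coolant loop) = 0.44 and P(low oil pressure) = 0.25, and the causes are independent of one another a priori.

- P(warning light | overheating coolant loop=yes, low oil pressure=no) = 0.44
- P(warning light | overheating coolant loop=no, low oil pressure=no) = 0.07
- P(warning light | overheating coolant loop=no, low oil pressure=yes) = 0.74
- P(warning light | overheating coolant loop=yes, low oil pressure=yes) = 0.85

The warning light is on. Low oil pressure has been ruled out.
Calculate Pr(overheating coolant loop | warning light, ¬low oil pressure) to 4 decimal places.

Pr(overheating coolant loop | warning light, ¬low oil pressure) ≈ 0.8316

For the numerator, keep only overheating coolant loop=true terms: 0.44*0.44 = 0.193600
The normalizing constant is 0.07*0.56 + 0.44*0.44 = 0.232800
Posterior = 0.193600 / 0.232800 ≈ 0.8316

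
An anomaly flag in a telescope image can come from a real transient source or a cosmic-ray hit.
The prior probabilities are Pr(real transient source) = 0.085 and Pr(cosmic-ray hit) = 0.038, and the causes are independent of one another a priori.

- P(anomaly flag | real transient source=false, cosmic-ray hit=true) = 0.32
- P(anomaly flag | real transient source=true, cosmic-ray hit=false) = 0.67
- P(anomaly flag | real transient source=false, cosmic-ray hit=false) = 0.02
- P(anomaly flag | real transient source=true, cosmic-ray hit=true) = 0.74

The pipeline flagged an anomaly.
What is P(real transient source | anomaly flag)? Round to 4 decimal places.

Weight on real transient source=true, given the evidence: 0.054786 + 0.002390 = 0.057176
Denominator P(anomaly flag): 0.02*0.915*0.962 + 0.32*0.915*0.038 + 0.67*0.085*0.962 + 0.74*0.085*0.038 = 0.085907
P(real transient source | anomaly flag) = 0.057176/0.085907 ≈ 0.6656

P(real transient source | anomaly flag) ≈ 0.6656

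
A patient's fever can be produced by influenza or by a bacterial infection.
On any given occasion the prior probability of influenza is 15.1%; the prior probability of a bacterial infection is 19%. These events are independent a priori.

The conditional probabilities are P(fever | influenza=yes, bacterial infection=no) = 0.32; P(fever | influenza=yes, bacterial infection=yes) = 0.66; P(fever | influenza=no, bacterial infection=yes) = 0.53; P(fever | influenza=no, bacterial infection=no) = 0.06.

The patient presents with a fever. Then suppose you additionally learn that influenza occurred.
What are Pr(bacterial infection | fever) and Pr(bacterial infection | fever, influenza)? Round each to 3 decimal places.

Pr(bacterial infection | fever) ≈ 0.565; Pr(bacterial infection | fever, influenza) ≈ 0.326

For the numerator, keep only bacterial infection=true terms: 0.085494 + 0.018935 = 0.104429
The normalizing constant is 0.06·0.849·0.81 + 0.53·0.849·0.19 + 0.32·0.151·0.81 + 0.66·0.151·0.19 = 0.184829
Posterior = 0.104429 / 0.184829 ≈ 0.565

Now also conditioning on influenza=true:
Enumerate both values of bacterial infection and weight by the priors:
  P(fever | influenza) = 0.32×0.81 + 0.66×0.19
        = 0.259200 + 0.125400 = 0.384600
Keeping only the bacterial infection-present terms gives 0.125400, so
  P(bacterial infection | fever, influenza) = 0.125400 / 0.384600 ≈ 0.326
— influenza explains away the evidence for bacterial infection.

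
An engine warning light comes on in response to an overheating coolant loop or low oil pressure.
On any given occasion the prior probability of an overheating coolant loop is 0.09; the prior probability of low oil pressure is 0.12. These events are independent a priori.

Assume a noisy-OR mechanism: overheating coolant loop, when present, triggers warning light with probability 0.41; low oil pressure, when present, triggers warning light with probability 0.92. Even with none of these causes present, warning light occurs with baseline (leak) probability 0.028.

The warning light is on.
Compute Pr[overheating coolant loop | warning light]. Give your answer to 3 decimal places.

Pr[overheating coolant loop | warning light] ≈ 0.264

Under noisy-OR, P(warning light | causes) = 1 − (1−0.028)·∏(1−qᵢ) over the active causes.
P(warning light) = 0.028*0.91*0.88 + 0.92224*0.91*0.12 + 0.42652*0.09*0.88 + 0.954122*0.09*0.12 = 0.022422 + 0.100709 + 0.033780 + 0.010305 = 0.167216
The overheating coolant loop-present share is 0.033780 + 0.010305 = 0.044085.
Hence the posterior is 0.044085/0.167216 ≈ 0.264.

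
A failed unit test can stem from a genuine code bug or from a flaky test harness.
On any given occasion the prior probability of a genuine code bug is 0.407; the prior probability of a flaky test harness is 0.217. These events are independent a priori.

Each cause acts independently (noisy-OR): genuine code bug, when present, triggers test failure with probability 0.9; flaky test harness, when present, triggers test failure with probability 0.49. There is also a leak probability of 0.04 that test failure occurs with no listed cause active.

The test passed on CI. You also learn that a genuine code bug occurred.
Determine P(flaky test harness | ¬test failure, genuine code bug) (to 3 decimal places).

P(flaky test harness | ¬test failure, genuine code bug) ≈ 0.124

Under noisy-OR, P(test failure | causes) = 1 − (1−0.04)·∏(1−qᵢ) over the active causes.
For the numerator, keep only flaky test harness=true terms: 0.04896*0.217 = 0.010624
Normalizer over all consistent configurations: 0.096*0.783 + 0.04896*0.217 = 0.085792
P(flaky test harness | ¬test failure, genuine code bug) = 0.010624/0.085792 ≈ 0.124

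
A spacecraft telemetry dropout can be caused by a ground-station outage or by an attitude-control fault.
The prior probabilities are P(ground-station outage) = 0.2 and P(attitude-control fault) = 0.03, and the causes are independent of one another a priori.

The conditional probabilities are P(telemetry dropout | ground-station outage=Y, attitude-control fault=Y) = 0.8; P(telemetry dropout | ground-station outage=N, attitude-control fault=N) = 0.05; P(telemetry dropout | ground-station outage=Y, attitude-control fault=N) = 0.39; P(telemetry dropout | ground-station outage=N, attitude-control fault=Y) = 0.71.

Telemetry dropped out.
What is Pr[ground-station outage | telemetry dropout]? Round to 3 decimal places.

Pr[ground-station outage | telemetry dropout] ≈ 0.590

Numerator (weight on configurations with ground-station outage): 0.075660 + 0.004800 = 0.080460
Normalizer over all consistent configurations: 0.05×0.8×0.97 + 0.71×0.8×0.03 + 0.39×0.2×0.97 + 0.8×0.2×0.03 = 0.136300
Posterior = 0.080460 / 0.136300 ≈ 0.590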